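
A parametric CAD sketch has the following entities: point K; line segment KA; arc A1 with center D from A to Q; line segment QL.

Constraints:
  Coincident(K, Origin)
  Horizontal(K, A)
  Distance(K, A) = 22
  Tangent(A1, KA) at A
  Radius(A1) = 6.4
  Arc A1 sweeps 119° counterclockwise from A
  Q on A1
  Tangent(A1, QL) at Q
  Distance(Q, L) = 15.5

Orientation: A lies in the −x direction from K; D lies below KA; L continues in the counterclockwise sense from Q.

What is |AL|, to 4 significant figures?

23.14

K is at the origin; K and A share the same y with |KA| = 22.0 and A on the −x side, so A = (-22.00, 0.000). Tangency of A1 to KA means the radius DA is perpendicular to KA, so D = A + (0, -6.4) = (-22.00, -6.400). On A1, A sits at bearing 90° from D; a 119° counterclockwise sweep puts Q at bearing 209°, so Q = D + 6.4·(cos 209°, sin 209°) = (-27.60, -9.503). A1 meets QL tangentially, so DQ is at right angles to QL, so QL runs along (−sin 209°, cos 209°); with |QL| = 15.5, L = (-20.08, -23.06). Then |AL| = |L − A| = 23.14.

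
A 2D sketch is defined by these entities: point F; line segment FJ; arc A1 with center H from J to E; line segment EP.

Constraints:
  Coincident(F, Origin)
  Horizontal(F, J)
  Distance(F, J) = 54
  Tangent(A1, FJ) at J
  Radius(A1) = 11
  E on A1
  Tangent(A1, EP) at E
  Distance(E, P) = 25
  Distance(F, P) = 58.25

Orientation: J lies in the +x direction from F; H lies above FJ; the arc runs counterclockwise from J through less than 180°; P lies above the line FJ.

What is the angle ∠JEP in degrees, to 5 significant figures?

113.65°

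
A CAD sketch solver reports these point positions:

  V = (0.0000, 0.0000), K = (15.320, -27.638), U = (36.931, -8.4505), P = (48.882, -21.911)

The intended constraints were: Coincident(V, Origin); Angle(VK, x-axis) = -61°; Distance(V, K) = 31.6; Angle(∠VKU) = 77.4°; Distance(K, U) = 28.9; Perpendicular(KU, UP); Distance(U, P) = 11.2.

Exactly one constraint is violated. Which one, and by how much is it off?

Distance(U, P) = 11.2 — off by 6.80.

V = (0.00, 0.00) ✓; VK at -61.00° ✓; |VK| = 31.60 ✓; ∠VKU = 77.40° ✓; |KU| = 28.90 ✓; ∠(KU, UP) = 90.00° ✓; |UP| = 18.00 ✗.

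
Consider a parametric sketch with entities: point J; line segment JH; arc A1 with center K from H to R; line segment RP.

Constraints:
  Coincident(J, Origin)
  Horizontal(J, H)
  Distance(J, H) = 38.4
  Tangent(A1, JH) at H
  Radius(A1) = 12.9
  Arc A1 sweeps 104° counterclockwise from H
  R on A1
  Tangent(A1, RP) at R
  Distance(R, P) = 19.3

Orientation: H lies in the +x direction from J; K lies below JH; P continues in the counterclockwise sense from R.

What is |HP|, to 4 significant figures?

35.62

J is at the origin; J and H share the same y with |JH| = 38.4 and H on the +x side, so H = (38.40, 0.000). Since A1 is tangent to JH there, KH ⟂ JH, so K = H + (0, -12.9) = (38.40, -12.90). On A1, H sits at bearing 90° from K; a 104° counterclockwise sweep puts R at bearing 194°, so R = K + 12.9·(cos 194°, sin 194°) = (25.88, -16.02). Tangency of A1 to RP means the radius KR is perpendicular to RP, so RP runs along (−sin 194°, cos 194°); with |RP| = 19.3, P = (30.55, -34.75). Then |HP| = |P − H| = 35.62.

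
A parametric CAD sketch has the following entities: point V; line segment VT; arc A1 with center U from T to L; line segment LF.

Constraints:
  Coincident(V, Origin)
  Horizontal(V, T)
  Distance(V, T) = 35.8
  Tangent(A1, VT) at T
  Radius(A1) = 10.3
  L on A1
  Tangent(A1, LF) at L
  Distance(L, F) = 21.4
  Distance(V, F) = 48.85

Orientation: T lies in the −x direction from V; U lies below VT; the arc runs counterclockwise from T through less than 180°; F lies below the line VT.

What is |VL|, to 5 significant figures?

47.390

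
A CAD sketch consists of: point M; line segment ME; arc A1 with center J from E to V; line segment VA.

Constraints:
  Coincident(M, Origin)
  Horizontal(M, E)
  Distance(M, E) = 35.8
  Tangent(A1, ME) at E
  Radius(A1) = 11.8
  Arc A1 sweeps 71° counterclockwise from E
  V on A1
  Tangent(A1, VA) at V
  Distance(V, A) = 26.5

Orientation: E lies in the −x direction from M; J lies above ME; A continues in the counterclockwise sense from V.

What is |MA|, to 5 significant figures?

36.694

On A1, E sits at bearing -90° from J; a 71° counterclockwise sweep puts V at bearing -19°, so V = J + 11.8·(cos -19°, sin -19°) = (-24.643, 7.9583). Tangency of A1 to VA means the radius JV is perpendicular to VA, so VA runs along (−sin -19°, cos -19°); with |VA| = 26.5, A = (-16.015, 33.015). Then |MA| = |A − M| = 36.694.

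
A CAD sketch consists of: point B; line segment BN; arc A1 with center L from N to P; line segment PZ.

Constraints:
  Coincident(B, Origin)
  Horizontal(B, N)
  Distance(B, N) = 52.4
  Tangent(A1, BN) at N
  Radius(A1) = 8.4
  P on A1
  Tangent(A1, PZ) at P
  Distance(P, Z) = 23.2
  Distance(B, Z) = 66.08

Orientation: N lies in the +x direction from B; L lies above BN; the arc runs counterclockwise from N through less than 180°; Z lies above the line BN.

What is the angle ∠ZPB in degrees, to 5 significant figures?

91.006°

Checks: |LP| = 8.400 ✓; ∠(LP, PZ) = 90.00° ✓; |PZ| = 23.20 ✓; |BZ| = 66.08 ✓.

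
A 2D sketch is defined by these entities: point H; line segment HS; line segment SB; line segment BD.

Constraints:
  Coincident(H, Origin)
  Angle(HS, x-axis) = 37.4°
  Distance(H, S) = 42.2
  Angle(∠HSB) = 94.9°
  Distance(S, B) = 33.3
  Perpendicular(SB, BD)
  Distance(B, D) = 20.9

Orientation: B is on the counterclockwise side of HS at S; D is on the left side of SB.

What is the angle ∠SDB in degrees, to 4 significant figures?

57.89°

∠HSB = 94.9°, so SB runs at 37.4° + (180° − 94.9°) = 122.5° from the x-axis; with |SB| = 33.3, B = S + 33.3·(cos 122.5°, sin 122.5°) = (15.63, 53.72). The perpendicularity gives BD at right angles to SB; with |BD| = 20.9 on the left of SB, D = B + 20.9·(-0.8434, -0.5373) = (-1.995, 42.49). Then cos ∠SDB = DS·DB / (|DS||DB|), giving 57.89°.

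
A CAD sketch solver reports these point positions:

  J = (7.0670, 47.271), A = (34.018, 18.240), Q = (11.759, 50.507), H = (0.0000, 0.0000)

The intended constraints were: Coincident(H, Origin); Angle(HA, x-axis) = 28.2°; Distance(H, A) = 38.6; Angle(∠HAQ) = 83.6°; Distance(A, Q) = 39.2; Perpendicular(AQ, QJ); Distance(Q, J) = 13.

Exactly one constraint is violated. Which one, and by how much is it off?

Distance(Q, J) = 13 — off by 7.30.

H = (0.00, 0.00) ✓; HA at 28.20° ✓; |HA| = 38.60 ✓; ∠HAQ = 83.60° ✓; |AQ| = 39.20 ✓; ∠(AQ, QJ) = 89.99° ✓; |QJ| = 5.700 ✗.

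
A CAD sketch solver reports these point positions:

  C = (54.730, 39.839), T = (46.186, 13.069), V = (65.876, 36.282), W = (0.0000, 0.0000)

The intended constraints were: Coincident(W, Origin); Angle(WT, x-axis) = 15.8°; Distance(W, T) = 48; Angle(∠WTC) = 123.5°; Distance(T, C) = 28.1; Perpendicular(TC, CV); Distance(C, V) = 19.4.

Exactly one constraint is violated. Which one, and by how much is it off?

Distance(C, V) = 19.4 — off by 7.70.

W = (0.00, 0.00) ✓; WT at 15.80° ✓; |WT| = 48.00 ✓; ∠WTC = 123.5° ✓; |TC| = 28.10 ✓; ∠(TC, CV) = 90.00° ✓; |CV| = 11.70 ✗.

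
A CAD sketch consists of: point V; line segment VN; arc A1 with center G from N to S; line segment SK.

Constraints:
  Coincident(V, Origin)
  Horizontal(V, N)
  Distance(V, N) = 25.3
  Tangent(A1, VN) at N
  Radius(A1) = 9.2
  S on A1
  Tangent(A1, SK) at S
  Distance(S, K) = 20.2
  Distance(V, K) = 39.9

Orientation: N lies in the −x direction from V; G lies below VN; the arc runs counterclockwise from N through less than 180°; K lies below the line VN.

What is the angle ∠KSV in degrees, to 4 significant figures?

85.36°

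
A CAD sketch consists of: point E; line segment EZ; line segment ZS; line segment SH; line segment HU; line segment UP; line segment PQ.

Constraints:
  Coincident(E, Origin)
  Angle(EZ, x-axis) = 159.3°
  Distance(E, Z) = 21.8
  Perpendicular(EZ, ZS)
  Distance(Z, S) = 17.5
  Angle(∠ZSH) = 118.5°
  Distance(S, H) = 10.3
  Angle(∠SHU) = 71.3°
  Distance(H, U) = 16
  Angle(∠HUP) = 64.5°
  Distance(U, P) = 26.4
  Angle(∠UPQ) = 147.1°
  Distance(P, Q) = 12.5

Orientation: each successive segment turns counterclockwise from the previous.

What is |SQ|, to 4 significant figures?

22.63

∠HUP = 64.5° gives UP at 175.0° from the x-axis; with |UP| = 26.4, P = (-38.03, -0.3746). ∠UPQ = 147.1° gives PQ at -152.1° from the x-axis; with |PQ| = 12.5, Q = (-49.07, -6.224). Then |SQ| = |Q − S| = 22.63.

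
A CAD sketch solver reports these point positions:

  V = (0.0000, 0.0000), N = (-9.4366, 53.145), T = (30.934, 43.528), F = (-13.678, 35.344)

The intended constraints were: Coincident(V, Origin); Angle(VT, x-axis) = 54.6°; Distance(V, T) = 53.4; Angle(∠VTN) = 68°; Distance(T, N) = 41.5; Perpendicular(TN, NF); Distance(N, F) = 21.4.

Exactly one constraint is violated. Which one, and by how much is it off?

Distance(N, F) = 21.4 — off by 3.10.

V = (0.00, 0.00) ✓; VT at 54.60° ✓; |VT| = 53.40 ✓; ∠VTN = 68.00° ✓; |TN| = 41.50 ✓; ∠(TN, NF) = 90.00° ✓; |NF| = 18.30 ✗.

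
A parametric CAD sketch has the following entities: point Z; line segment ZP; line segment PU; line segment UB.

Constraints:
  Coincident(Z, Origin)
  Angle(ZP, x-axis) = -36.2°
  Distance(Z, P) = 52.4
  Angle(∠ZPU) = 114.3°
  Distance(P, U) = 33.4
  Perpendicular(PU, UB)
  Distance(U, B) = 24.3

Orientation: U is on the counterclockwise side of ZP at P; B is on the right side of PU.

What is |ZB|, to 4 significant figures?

90.63

∠ZPU = 114.3°, so PU runs at -36.2° + (180° − 114.3°) = 29.50° from the x-axis; with |PU| = 33.4, U = P + 33.4·(cos 29.50°, sin 29.50°) = (71.35, -14.50). PU ⟂ UB; with |UB| = 24.3 on the right of PU, B = U + 24.3·(0.4924, -0.8704) = (83.32, -35.65). Then |ZB| = |B − Z| = 90.63.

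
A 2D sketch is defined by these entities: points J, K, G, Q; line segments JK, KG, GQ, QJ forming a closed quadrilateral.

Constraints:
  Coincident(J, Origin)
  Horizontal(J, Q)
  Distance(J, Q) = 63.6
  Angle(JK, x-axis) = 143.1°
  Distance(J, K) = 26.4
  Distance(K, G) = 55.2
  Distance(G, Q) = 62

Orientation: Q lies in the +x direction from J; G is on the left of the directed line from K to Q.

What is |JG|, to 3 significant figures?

53.4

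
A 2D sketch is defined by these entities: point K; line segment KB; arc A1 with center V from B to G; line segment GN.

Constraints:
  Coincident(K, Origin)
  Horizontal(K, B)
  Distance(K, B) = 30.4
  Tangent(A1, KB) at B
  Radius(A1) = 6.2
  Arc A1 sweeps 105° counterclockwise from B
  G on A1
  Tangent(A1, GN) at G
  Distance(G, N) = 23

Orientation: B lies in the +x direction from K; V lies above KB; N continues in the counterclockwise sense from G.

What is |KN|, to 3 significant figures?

42.8

On A1, B sits at bearing -90° from V; a 105° counterclockwise sweep puts G at bearing 15°, so G = V + 6.2·(cos 15°, sin 15°) = (36.4, 7.80). The tangent condition forces VG to be normal to GN, so GN runs along (−sin 15°, cos 15°); with |GN| = 23.0, N = (30.4, 30.0). Then |KN| = |N − K| = 42.8.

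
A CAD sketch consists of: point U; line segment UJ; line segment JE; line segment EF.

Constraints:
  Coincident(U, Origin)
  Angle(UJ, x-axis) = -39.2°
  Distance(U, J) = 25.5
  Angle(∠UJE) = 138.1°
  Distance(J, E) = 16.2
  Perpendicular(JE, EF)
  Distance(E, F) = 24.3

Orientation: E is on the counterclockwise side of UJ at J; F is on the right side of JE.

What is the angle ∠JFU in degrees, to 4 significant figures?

6.714°

U is at the origin; UJ runs at -39.2° with length 25.5, so J = 25.5·(cos -39.2°, sin -39.2°) = (19.76, -16.12). ∠UJE = 138.1°, so JE runs at -39.2° + (180° − 138.1°) = 2.700° from the x-axis; with |JE| = 16.2, E = J + 16.2·(cos 2.700°, sin 2.700°) = (35.94, -15.35). JE is perpendicular to EF; with |EF| = 24.3 on the right of JE, F = E + 24.3·(0.04711, -0.9989) = (37.09, -39.63). Then cos ∠JFU = FJ·FU / (|FJ||FU|), giving 6.714°.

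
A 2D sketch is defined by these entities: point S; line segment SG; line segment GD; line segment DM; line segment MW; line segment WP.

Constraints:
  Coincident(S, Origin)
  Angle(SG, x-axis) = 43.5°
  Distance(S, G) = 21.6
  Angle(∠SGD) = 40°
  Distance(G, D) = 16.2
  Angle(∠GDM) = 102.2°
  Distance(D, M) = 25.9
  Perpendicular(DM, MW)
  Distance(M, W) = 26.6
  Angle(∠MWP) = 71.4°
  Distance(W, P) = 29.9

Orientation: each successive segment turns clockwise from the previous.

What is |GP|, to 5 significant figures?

1.5751

DM ⟂ MW, so MW runs at 95.700°; with |MW| = 26.6, W = (-14.580, 22.669). ∠MWP = 71.4° gives WP at -12.900° from the x-axis; with |WP| = 29.9, P = (14.566, 15.994). Then |GP| = |P − G| = 1.5751.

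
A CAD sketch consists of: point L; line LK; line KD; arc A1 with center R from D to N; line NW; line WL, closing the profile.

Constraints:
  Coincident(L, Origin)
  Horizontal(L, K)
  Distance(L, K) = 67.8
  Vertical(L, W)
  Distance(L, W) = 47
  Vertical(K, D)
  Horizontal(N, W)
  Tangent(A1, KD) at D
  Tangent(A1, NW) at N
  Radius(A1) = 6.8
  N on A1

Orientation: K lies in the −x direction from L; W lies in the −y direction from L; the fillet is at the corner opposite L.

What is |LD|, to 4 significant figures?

78.82

L is at the origin; L and K share the same y with |LK| = 67.8 and K on the −x side, so K = (-67.80, 0.000). L and W share the same x with |LW| = 47.0 and W on the −y side, so W = (0.000, -47.00). The virtual corner opposite L is at (-67.80, -47.00). A1 meets KD tangentially, so RD is at right angles to KD and the tangent condition forces RN to be normal to NW, with radius 6.8, so the center R sits 6.8 in from both sides at R = (-61.00, -40.20). That places the tangent points at D = (-67.80, -40.20) on KD and N = (-61.00, -47.00) on NW. Then |LD| = |D − L| = 78.82.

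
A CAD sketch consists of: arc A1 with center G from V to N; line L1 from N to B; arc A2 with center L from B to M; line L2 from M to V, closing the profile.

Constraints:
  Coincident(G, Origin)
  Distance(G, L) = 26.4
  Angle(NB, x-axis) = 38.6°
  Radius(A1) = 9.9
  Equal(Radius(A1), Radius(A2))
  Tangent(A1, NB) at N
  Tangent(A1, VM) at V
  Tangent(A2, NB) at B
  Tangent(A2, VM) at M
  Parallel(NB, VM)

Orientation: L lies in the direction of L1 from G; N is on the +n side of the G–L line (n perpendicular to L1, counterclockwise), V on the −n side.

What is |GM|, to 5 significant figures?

28.195

The slot axis is L1's direction at 38.6°, so u = (cos 38.6°, sin 38.6°) = (0.78152, 0.62388) and n = (−sin 38.6°, cos 38.6°) = (-0.62388, 0.78152). G is at the origin and L lies 26.4 along u from G, so L = 26.4·u = (20.632, 16.470). Tangency of A1 to both parallel lines with radius 9.9 puts N and V at G ± 9.9·n: N = (-6.1764, 7.7371), V = (6.1764, -7.7371). Equal radii place B and M the same way about L: B = L + 9.9·n = (14.456, 24.207), M = L − 9.9·n = (26.809, 8.7334). Then |GM| = |M − G| = 28.195.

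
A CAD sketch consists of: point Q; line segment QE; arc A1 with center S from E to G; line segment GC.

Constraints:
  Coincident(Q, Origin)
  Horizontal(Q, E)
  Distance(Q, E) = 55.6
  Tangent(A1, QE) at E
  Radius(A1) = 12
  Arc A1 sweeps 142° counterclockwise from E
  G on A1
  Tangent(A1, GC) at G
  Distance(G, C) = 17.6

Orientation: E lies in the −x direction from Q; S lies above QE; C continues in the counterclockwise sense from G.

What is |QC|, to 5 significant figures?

69.977

Q is at the origin; QE is horizontal with |QE| = 55.6 and E on the −x side, so E = (-55.600, 0.0000). Tangency of A1 to QE means the radius SE is perpendicular to QE, so S = E + (0, 12) = (-55.600, 12.000). On A1, E sits at bearing -90° from S; a 142° counterclockwise sweep puts G at bearing 52°, so G = S + 12.0·(cos 52°, sin 52°) = (-48.212, 21.456). Since A1 is tangent to GC there, SG ⟂ GC, so GC runs along (−sin 52°, cos 52°); with |GC| = 17.6, C = (-62.081, 32.292). Then |QC| = |C − Q| = 69.977.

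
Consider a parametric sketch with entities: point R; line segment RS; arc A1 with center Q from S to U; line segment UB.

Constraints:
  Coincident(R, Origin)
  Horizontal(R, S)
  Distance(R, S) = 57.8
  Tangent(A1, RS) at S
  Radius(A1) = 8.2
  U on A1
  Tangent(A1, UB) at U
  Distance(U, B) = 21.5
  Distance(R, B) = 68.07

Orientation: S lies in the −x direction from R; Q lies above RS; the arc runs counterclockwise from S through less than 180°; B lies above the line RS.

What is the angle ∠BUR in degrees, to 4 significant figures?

131.2°

Checks: |QU| = 8.200 ✓; ∠(QU, UB) = 90.00° ✓; |UB| = 21.50 ✓; |RB| = 68.07 ✓.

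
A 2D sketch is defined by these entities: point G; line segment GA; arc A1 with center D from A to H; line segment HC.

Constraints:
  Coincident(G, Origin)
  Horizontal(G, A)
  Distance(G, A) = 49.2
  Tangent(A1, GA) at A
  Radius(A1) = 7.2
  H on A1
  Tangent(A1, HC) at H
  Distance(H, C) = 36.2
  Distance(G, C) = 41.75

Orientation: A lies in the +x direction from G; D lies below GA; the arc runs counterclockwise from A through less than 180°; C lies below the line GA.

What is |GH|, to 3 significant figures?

43.2

Checks: G = (0.00, 0.00) ✓; G.y = 0.00, A.y = 0.00 ✓; |DH| = 7.200 ✓; ∠(DH, HC) = 90.00° ✓; |HC| = 36.20 ✓; |GC| = 41.75 ✓.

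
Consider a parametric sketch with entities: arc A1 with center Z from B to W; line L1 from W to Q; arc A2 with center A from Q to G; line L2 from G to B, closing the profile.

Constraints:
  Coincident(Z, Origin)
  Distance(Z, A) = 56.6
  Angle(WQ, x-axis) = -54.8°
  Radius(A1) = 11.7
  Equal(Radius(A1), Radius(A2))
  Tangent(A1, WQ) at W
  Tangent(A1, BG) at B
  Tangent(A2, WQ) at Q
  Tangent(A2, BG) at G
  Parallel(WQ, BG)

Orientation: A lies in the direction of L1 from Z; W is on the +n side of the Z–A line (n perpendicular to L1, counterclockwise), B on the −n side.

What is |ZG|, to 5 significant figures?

57.797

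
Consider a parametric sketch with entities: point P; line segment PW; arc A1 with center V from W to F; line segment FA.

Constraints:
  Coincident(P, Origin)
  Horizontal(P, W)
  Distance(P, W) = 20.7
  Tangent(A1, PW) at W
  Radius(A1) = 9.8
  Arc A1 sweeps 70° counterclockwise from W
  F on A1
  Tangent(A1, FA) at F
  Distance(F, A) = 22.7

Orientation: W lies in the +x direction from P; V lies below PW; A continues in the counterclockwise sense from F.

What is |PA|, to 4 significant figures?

28.03

P is at the origin; P and W share the same y with |PW| = 20.7 and W on the +x side, so W = (20.70, 0.000). Tangency of A1 to PW means the radius VW is perpendicular to PW, so V = W + (0, -9.8) = (20.70, -9.800). On A1, W sits at bearing 90° from V; a 70° counterclockwise sweep puts F at bearing 160°, so F = V + 9.8·(cos 160°, sin 160°) = (11.49, -6.448). Tangency of A1 to FA means the radius VF is perpendicular to FA, so FA runs along (−sin 160°, cos 160°); with |FA| = 22.7, A = (3.727, -27.78). Then |PA| = |A − P| = 28.03.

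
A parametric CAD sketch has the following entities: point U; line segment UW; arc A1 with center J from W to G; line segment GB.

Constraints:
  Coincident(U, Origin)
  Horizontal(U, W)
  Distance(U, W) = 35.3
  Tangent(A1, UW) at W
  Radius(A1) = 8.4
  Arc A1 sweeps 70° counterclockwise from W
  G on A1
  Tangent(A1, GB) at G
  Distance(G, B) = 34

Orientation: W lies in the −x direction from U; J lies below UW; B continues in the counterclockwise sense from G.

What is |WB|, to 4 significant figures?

42.26

U is at the origin; U and W share the same y with |UW| = 35.3 and W on the −x side, so W = (-35.30, 0.000). The tangent condition forces JW to be normal to UW, so J = W + (0, -8.4) = (-35.30, -8.400). On A1, W sits at bearing 90° from J; a 70° counterclockwise sweep puts G at bearing 160°, so G = J + 8.4·(cos 160°, sin 160°) = (-43.19, -5.527). Since A1 is tangent to GB there, JG ⟂ GB, so GB runs along (−sin 160°, cos 160°); with |GB| = 34.0, B = (-54.82, -37.48). Then |WB| = |B − W| = 42.26.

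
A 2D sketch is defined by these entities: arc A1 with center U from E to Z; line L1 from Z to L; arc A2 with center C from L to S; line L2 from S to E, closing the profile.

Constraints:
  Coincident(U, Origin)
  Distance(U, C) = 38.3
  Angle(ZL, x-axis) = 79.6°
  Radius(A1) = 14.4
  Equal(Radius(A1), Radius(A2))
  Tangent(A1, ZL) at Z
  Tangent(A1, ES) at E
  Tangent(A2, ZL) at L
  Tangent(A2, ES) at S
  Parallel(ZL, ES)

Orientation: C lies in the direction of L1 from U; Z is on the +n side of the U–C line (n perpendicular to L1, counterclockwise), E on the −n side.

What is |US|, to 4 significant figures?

40.92

The slot axis is L1's direction at 79.6°, so u = (cos 79.6°, sin 79.6°) = (0.1805, 0.9836) and n = (−sin 79.6°, cos 79.6°) = (-0.9836, 0.1805). U is at the origin and C lies 38.3 along u from U, so C = 38.3·u = (6.914, 37.67). Tangency of A1 to both parallel lines with radius 14.4 puts Z and E at U ± 14.4·n: Z = (-14.16, 2.599), E = (14.16, -2.599). Equal radii place L and S the same way about C: L = C + 14.4·n = (-7.250, 40.27), S = C − 14.4·n = (21.08, 35.07). Then |US| = |S − U| = 40.92.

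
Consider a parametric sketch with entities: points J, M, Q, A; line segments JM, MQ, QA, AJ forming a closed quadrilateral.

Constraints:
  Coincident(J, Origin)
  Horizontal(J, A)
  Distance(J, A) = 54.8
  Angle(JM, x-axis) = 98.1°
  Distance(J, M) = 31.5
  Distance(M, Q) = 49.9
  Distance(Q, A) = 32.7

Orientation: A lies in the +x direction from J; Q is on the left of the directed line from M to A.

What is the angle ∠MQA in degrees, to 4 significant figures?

106.4°

Checks: |MQ| = 49.90 ✓; |QA| = 32.70 ✓.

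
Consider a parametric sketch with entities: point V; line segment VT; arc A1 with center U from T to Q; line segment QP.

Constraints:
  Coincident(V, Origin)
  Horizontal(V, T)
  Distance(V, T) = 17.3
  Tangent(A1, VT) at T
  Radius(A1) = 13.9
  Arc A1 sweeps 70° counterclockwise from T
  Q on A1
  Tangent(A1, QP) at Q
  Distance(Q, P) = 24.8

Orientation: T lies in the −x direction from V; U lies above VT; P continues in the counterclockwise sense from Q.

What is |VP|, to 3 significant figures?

32.7

On A1, T sits at bearing -90° from U; a 70° counterclockwise sweep puts Q at bearing -20°, so Q = U + 13.9·(cos -20°, sin -20°) = (-4.24, 9.15). Tangency of A1 to QP means the radius UQ is perpendicular to QP, so QP runs along (−sin -20°, cos -20°); with |QP| = 24.8, P = (4.24, 32.5). Then |VP| = |P − V| = 32.7.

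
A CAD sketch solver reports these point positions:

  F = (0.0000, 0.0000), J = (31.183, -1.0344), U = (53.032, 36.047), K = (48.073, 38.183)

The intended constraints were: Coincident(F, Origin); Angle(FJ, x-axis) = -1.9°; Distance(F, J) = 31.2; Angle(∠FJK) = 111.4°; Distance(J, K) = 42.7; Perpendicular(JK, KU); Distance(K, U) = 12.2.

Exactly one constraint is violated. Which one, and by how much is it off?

Distance(K, U) = 12.2 — off by 6.80.

F = (0.00, 0.00) ✓; FJ at -1.900° ✓; |FJ| = 31.20 ✓; ∠FJK = 111.4° ✓; |JK| = 42.70 ✓; ∠(JK, KU) = 90.00° ✓; |KU| = 5.399 ✗.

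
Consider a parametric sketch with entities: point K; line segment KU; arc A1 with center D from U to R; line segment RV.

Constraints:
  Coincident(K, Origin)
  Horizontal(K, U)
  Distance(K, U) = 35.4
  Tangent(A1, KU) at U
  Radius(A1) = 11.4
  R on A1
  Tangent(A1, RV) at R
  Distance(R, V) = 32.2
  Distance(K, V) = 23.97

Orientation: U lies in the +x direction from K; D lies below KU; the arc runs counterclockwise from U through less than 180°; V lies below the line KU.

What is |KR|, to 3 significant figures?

28.1

K is at the origin; K and U share the same y with |KU| = 35.4 and U on the +x side, so U = (35.4, 0.00). Since A1 is tangent to KU there, DU ⟂ KU, so D = U + (0, -11.4) = (35.4, -11.4). Since DR ⟂ RV (tangency), |DV| = √(11.4² + 32.2²) = 34.2 regardless of where R sits on A1. So V lies on both circle(K, 23.97) and circle(D, 34.2); the below-KU intersection is V = (3.54, -23.7). R is the foot of the tangent from V: R = (28.0, -2.75).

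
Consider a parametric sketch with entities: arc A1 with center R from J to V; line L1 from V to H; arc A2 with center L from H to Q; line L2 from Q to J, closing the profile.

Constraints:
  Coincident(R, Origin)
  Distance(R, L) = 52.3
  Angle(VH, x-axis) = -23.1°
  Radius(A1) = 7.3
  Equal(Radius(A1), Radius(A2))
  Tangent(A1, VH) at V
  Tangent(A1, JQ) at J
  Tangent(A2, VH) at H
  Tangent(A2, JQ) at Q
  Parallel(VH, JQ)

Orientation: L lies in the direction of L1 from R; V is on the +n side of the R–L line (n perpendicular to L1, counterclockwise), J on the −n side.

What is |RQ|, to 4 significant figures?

52.81

Tangency of A1 to both parallel lines with radius 7.3 puts V and J at R ± 7.3·n: V = (2.864, 6.715), J = (-2.864, -6.715). Equal radii place H and Q the same way about L: H = L + 7.3·n = (50.97, -13.80), Q = L − 7.3·n = (45.24, -27.23). Then |RQ| = |Q − R| = 52.81.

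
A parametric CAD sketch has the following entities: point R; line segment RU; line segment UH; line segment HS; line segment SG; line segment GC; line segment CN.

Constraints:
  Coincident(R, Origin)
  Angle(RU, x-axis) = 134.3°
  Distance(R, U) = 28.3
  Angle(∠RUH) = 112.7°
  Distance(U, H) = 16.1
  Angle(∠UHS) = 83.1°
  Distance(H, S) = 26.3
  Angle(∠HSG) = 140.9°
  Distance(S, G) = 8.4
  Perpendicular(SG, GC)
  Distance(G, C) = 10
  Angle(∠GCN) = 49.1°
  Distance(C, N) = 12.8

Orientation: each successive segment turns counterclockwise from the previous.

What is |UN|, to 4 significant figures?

27.22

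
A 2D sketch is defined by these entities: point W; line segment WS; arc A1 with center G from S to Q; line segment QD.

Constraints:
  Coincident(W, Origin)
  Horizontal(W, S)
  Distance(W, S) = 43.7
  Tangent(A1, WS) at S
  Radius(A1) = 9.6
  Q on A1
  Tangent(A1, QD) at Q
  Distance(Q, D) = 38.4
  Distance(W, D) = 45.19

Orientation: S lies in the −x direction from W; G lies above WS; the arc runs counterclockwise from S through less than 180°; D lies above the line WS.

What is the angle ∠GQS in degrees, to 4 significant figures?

56.94°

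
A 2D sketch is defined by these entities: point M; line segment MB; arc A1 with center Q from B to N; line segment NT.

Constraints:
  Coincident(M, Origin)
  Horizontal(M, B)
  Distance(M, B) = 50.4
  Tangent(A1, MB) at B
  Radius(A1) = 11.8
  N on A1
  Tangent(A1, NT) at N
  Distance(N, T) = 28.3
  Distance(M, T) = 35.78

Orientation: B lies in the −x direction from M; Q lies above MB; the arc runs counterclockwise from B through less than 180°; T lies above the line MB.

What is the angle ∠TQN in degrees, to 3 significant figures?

67.4°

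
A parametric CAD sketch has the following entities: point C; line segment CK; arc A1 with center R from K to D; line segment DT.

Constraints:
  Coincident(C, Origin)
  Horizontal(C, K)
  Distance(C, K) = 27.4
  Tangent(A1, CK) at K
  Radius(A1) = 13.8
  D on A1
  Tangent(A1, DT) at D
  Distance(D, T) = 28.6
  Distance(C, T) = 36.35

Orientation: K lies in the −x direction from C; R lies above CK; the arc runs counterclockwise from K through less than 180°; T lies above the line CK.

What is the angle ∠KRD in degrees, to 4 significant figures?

70.21°

Checks: |CK| = 27.40 ✓; ∠(RK, KC) = 90.00° ✓; |RD| = 13.80 ✓; ∠(RD, DT) = 90.00° ✓; |DT| = 28.60 ✓; |CT| = 36.35 ✓.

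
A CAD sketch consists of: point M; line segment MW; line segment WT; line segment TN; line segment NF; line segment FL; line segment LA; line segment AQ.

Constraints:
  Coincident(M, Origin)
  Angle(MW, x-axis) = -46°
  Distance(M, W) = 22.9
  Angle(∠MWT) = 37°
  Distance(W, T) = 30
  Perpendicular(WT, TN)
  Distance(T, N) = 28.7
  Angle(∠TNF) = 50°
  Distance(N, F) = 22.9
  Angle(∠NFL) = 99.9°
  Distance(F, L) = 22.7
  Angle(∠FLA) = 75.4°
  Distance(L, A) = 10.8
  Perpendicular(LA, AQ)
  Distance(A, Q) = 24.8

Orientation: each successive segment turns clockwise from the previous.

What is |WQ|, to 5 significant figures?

24.102

M is at the origin; MW runs at -46.0° with length 22.9, so W = (15.908, -16.473). ∠MWT = 37.0° gives WT at 171.00° from the x-axis; with |WT| = 30.0, T = (-13.723, -11.780). WT ⟂ TN, so TN runs at 81.000°; with |TN| = 28.7, N = (-9.2333, 16.567). ∠TNF = 50.0° gives NF at -49.000° from the x-axis; with |NF| = 22.9, F = (5.7904, -0.71604). ∠NFL = 99.9° gives FL at -129.10° from the x-axis; with |FL| = 22.7, L = (-8.5259, -18.332). ∠FLA = 75.4° gives LA at 126.30° from the x-axis; with |LA| = 10.8, A = (-14.920, -9.6283). LA is perpendicular to AQ, so AQ runs at 36.300°; with |AQ| = 24.8, Q = (5.0674, 5.0537). Then |WQ| = |Q − W| = 24.102.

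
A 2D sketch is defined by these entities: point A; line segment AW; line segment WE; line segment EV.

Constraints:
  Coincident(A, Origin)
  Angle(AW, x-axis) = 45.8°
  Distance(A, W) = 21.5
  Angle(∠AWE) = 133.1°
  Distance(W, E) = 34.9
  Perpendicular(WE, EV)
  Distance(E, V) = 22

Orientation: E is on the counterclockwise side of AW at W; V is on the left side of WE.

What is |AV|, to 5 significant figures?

49.989

A is at the origin; AW runs at 45.8° with length 21.5, so W = 21.5·(cos 45.8°, sin 45.8°) = (14.989, 15.414). ∠AWE = 133.1°, so WE runs at 45.8° + (180° − 133.1°) = 92.700° from the x-axis; with |WE| = 34.9, E = W + 34.9·(cos 92.700°, sin 92.700°) = (13.345, 50.275). WE ⟂ EV; with |EV| = 22.0 on the left of WE, V = E + 22.0·(-0.99889, -0.047106) = (-8.6305, 49.238). Then |AV| = |V − A| = 49.989.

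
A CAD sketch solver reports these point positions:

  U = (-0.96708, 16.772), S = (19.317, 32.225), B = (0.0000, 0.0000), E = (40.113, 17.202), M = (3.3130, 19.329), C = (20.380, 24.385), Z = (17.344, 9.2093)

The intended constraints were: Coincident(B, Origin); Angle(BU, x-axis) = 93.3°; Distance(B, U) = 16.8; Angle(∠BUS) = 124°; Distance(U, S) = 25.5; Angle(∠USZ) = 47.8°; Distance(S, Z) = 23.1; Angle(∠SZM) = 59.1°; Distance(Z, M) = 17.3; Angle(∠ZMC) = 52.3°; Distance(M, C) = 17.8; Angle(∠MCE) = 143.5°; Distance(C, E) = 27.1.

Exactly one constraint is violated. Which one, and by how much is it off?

Distance(C, E) = 27.1 — off by 6.10.

B = (0.00, 0.00) ✓; BU at 93.30° ✓; |BU| = 16.80 ✓; ∠BUS = 124.0° ✓; |US| = 25.50 ✓; ∠USZ = 47.80° ✓; |SZ| = 23.10 ✓; ∠SZM = 59.10° ✓; |ZM| = 17.30 ✓; ∠ZMC = 52.30° ✓; |MC| = 17.80 ✓; ∠MCE = 143.5° ✓; |CE| = 21.00 ✗.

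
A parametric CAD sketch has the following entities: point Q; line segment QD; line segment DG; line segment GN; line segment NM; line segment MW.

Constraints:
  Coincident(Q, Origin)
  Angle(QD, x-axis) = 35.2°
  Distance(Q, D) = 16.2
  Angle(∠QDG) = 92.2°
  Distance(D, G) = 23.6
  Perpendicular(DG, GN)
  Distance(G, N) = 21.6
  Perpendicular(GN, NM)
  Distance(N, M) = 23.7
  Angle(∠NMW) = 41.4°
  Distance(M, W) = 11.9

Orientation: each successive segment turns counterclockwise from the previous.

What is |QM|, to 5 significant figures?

5.4370

Q is at the origin; QD runs at 35.2° with length 16.2, so D = (13.238, 9.3382). ∠QDG = 92.2° gives DG at 123.00° from the x-axis; with |DG| = 23.6, G = (0.38427, 29.131). DG is perpendicular to GN, so GN runs at -147.00°; with |GN| = 21.6, N = (-17.731, 17.367). GN is perpendicular to NM, so NM runs at -57.000°; with |NM| = 23.7, M = (-4.8231, -2.5099). Then |QM| = |M − Q| = 5.4370.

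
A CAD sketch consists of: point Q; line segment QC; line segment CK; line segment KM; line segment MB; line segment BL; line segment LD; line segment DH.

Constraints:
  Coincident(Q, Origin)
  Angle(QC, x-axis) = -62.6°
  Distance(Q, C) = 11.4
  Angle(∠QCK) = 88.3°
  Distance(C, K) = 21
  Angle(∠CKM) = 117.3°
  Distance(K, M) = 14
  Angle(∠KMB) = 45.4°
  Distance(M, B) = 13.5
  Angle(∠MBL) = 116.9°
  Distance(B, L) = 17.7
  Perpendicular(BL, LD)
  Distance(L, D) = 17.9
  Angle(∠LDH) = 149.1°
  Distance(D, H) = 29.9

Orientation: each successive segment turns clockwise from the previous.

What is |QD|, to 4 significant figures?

37.18

Q is at the origin; QC runs at -62.6° with length 11.4, so C = (5.246, -10.12). ∠QCK = 88.3° gives CK at -154.3° from the x-axis; with |CK| = 21.0, K = (-13.68, -19.23). ∠CKM = 117.3° gives KM at 143.0° from the x-axis; with |KM| = 14.0, M = (-24.86, -10.80). ∠KMB = 45.4° gives MB at 8.400° from the x-axis; with |MB| = 13.5, B = (-11.50, -8.830). ∠MBL = 116.9° gives BL at -54.70° from the x-axis; with |BL| = 17.7, L = (-1.274, -23.28). BL is perpendicular to LD, so LD runs at -144.7°; with |LD| = 17.9, D = (-15.88, -33.62). Then |QD| = |D − Q| = 37.18.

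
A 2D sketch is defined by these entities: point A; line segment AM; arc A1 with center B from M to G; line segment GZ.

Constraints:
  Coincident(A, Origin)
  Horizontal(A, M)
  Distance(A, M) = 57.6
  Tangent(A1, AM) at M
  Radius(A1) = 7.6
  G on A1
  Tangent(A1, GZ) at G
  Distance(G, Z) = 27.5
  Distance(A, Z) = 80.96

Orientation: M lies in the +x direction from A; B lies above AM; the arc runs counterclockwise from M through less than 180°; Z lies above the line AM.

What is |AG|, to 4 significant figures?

64.79

A is at the origin; A and M share the same y with |AM| = 57.6 and M on the +x side, so M = (57.60, 0.000). The tangent condition forces BM to be normal to AM, so B = M + (0, 7.6) = (57.60, 7.600). Since BG ⟂ GZ (tangency), |BZ| = √(7.6² + 27.5²) = 28.53 regardless of where G sits on A1. So Z lies on both circle(A, 80.96) and circle(B, 28.53); the above-AM intersection is Z = (75.16, 30.08). G is the foot of the tangent from Z: G = (64.62, 4.686).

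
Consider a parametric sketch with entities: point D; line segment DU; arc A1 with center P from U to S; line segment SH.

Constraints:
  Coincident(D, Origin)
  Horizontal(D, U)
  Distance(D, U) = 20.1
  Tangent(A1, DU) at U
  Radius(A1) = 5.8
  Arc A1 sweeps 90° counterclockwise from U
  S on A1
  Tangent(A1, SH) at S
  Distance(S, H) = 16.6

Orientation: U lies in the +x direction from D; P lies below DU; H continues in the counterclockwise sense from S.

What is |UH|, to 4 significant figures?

23.14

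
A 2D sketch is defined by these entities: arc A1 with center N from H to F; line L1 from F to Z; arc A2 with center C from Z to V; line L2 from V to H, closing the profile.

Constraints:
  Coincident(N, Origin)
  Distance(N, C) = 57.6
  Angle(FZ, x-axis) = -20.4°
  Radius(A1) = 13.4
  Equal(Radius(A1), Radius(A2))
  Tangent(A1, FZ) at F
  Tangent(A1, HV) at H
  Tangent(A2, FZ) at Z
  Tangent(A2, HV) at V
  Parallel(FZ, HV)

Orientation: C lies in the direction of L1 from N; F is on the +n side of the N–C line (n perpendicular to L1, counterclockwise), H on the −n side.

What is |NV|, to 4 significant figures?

59.14

The slot axis is L1's direction at -20.4°, so u = (cos -20.4°, sin -20.4°) = (0.9373, -0.3486) and n = (−sin -20.4°, cos -20.4°) = (0.3486, 0.9373). N is at the origin and C lies 57.6 along u from N, so C = 57.6·u = (53.99, -20.08). Tangency of A1 to both parallel lines with radius 13.4 puts F and H at N ± 13.4·n: F = (4.671, 12.56), H = (-4.671, -12.56). Equal radii place Z and V the same way about C: Z = C + 13.4·n = (58.66, -7.518), V = C − 13.4·n = (49.32, -32.64). Then |NV| = |V − N| = 59.14.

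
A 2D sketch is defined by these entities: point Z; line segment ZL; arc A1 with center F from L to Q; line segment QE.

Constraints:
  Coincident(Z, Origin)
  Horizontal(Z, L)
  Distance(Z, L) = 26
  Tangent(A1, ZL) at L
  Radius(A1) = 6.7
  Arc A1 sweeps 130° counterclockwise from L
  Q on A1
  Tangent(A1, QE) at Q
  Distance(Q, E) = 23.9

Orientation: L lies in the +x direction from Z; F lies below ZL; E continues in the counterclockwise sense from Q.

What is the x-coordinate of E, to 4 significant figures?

36.23

Z is at the origin; Z and L share the same y with |ZL| = 26.0 and L on the +x side, so L = (26.00, 0.000). Tangency of A1 to ZL means the radius FL is perpendicular to ZL, so F = L + (0, -6.7) = (26.00, -6.700). On A1, L sits at bearing 90° from F; a 130° counterclockwise sweep puts Q at bearing 220°, so Q = F + 6.7·(cos 220°, sin 220°) = (20.87, -11.01). Tangency of A1 to QE means the radius FQ is perpendicular to QE, so QE runs along (−sin 220°, cos 220°); with |QE| = 23.9, E = (36.23, -29.32). So E.x = 36.23.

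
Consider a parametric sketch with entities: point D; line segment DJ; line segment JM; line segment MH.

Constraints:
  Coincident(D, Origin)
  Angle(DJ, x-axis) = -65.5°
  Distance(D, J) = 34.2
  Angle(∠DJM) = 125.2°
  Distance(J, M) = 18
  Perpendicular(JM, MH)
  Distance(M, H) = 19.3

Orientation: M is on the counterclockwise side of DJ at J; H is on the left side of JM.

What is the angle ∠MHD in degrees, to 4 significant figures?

102.9°

∠DJM = 125.2°, so JM runs at -65.5° + (180° − 125.2°) = -10.70° from the x-axis; with |JM| = 18.0, M = J + 18.0·(cos -10.70°, sin -10.70°) = (31.87, -34.46). JM is perpendicular to MH; with |MH| = 19.3 on the left of JM, H = M + 19.3·(0.1857, 0.9826) = (35.45, -15.50). Then cos ∠MHD = HM·HD / (|HM||HD|), giving 102.9°.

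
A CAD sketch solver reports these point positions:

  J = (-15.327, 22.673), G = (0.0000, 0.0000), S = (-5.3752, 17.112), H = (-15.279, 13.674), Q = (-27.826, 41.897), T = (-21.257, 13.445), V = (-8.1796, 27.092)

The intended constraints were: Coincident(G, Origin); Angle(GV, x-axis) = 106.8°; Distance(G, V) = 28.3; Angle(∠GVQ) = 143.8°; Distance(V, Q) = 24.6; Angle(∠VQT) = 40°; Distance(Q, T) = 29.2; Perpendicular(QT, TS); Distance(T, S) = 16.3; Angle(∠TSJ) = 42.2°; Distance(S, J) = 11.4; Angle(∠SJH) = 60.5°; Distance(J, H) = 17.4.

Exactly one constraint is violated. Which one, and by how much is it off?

Distance(J, H) = 17.4 — off by 8.40.

G = (0.00, 0.00) ✓; GV at 106.8° ✓; |GV| = 28.30 ✓; ∠GVQ = 143.8° ✓; |VQ| = 24.60 ✓; ∠VQT = 40.00° ✓; |QT| = 29.20 ✓; ∠(QT, TS) = 90.00° ✓; |TS| = 16.30 ✓; ∠TSJ = 42.20° ✓; |SJ| = 11.40 ✓; ∠SJH = 60.50° ✓; |JH| = 8.999 ✗.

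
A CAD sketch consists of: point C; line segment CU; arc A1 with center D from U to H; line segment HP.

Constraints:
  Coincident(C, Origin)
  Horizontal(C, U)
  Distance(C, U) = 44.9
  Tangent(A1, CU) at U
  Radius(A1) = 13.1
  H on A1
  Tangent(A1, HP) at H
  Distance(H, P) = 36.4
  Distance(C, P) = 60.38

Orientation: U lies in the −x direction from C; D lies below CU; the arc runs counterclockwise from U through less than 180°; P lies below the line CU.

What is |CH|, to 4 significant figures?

59.23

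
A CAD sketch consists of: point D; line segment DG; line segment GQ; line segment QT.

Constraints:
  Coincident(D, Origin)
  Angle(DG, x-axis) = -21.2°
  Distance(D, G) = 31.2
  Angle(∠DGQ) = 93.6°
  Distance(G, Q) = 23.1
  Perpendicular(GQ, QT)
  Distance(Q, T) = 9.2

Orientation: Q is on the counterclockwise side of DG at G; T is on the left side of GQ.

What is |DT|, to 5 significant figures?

33.305

D is at the origin; DG runs at -21.2° with length 31.2, so G = 31.2·(cos -21.2°, sin -21.2°) = (29.089, -11.283). ∠DGQ = 93.6°, so GQ runs at -21.2° + (180° − 93.6°) = 65.200° from the x-axis; with |GQ| = 23.1, Q = G + 23.1·(cos 65.200°, sin 65.200°) = (38.778, 9.6870). GQ is perpendicular to QT; with |QT| = 9.2 on the left of GQ, T = Q + 9.2·(-0.90778, 0.41945) = (30.426, 13.546). Then |DT| = |T − D| = 33.305.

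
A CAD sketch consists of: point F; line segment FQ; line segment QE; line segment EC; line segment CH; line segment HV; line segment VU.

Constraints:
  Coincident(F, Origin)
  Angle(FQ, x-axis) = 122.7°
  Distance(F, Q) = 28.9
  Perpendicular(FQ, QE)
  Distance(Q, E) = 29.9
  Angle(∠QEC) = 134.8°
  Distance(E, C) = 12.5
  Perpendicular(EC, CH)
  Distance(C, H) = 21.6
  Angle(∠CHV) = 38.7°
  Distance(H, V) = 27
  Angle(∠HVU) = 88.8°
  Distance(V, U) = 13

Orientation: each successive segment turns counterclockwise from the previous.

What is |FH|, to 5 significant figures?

23.871

∠QEC = 134.8° gives EC at -102.10° from the x-axis; with |EC| = 12.5, C = (-43.394, -4.0558). EC is perpendicular to CH, so CH runs at -12.100°; with |CH| = 21.6, H = (-22.274, -8.5836). Then |FH| = |H − F| = 23.871.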